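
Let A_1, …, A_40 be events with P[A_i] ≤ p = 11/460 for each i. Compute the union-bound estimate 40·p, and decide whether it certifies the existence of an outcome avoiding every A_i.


Union bound: P[∪_{i=1}^{40} A_i] ≤ Σ_i P[A_i] ≤ 40·p = 40·(11/460) = 22/23.
Numerically: 22/23 ≈ 0.9565.
Is 22/23 < 1? YES.
Since P[∪ A_i] ≤ 22/23 < 1, the complement has P[∩ A_i^c] ≥ 1 − 22/23 = 1/23 > 0, so some outcome avoids every A_i.

40·p = 22/23 ≈ 0.9565; existence CERTIFIED by the union bound.


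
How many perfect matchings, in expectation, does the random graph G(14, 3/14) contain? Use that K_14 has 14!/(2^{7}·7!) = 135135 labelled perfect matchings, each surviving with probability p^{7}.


K_14 has 14!/(2^{7}·7!) = 135135 labelled perfect matchings.
For each such perfect matching H, let X_H = 1 if all 7 edges of H are present in G. Then P[X_H = 1] = p^{7} = (3/14)^{7} = 2187/105413504.
By linearity of expectation: E[X] = Σ_H E[X_H] = 135135 · p^{7} = 135135 · 2187/105413504 = 42220035/15059072.
Numerically: E[X] ≈ 2.80363.

E[X] = 135135 · (3/14)^{7} = 42220035/15059072 ≈ 2.80363.


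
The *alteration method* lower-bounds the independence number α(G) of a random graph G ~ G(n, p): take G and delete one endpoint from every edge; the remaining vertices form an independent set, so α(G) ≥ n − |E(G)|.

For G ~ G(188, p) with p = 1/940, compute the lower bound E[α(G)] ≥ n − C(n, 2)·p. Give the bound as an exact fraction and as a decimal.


E[|E(G)|] = C(188, 2)·p = 17578 · (1/940) = 187/10.
E[α(G)] ≥ n − E[|E(G)|] = 188 − 187/10 = 1693/10.
Numerically: ≈ 169.300.
(This is only a lower bound; the true E[α(G)] may be larger.)

E[α(G)] ≥ 1693/10 ≈ 169.300.


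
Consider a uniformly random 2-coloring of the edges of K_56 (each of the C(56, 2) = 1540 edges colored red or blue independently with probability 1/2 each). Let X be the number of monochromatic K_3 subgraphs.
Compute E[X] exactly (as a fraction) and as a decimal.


Let X = Σ_S X_S over the C(56, 3) = 27720 subsets S of size 3, where X_S = 1 if the K_3 on S is monochromatic.
For a fixed S, the K_3 on S has C(3, 2) = 3 edges. P[all 3 edges red] = (1/2)^3, and likewise for blue, so P[monochromatic] = 2·(1/2)^3 = 2^{1 − 3} = 1/4.
By linearity of expectation: E[X] = C(56, 3) · 2^{1 − 3} = 27720 · 1/4 = 6930.
Numerically: E[X] ≈ 6930.000000.

E[X] = C(56,3)·2^(1−C(3,2)) = 6930 ≈ 6930.000000.


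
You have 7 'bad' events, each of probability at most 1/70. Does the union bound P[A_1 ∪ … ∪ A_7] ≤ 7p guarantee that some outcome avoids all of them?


Union bound: P[∪_{i=1}^{7} A_i] ≤ Σ_i P[A_i] ≤ 7·p = 7·(1/70) = 1/10.
Numerically: 1/10 ≈ 0.100000.
Is 1/10 < 1? YES.
Since P[∪ A_i] ≤ 1/10 < 1, the complement has P[∩ A_i^c] ≥ 1 − 1/10 = 9/10 > 0, so some outcome avoids every A_i.

7·p = 1/10 ≈ 0.100000; existence CERTIFIED by the union bound.


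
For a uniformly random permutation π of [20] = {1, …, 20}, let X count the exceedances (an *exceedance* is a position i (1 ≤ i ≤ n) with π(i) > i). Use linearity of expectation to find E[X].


Write X = Σ_{i=1}^{20} X_i, where X_i = 1_{π(i) > i}.
For each fixed i, π(i) is uniform over {1, …, 20} (marginal of a uniform permutation), so P[π(i) > i] = (n − i)/n. Summing: Σ_{i=1}^{20} (n − i)/n = (0 + 1 + … + 19)/20 = 20(20 − 1)/(2·20) = (20 − 1)/2.
Hence E[X] = Σ_{i=1}^{20} (20 − i)/20 = 19/2 ≈ 9.500000.

E[X] = 19/2 = 9.500000.


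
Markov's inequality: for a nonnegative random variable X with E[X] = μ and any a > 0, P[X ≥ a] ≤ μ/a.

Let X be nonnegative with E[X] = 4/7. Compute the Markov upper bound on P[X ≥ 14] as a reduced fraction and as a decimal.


μ = E[X] = 4/7, a = 14.
Markov: P[X ≥ 14] ≤ μ/a = (4/7)/14 = 2/49.
Numerically: ≈ 0.04082.
(Since a = 14 > μ = 0.57143, the bound 2/49 is < 1 and informative.)

P[X ≥ 14] ≤ 2/49 ≈ 0.04082.


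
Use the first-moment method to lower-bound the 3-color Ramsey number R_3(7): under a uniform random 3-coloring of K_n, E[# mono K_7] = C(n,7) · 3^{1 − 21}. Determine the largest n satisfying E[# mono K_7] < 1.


We need C(n, 7) · 3^{1 − 21} < 1, i.e. C(n, 7) < 3^{21 − 1} = 3486784401.
Check values of n near the boundary:
  n = 75: C(75, 7) = 1984829850; 1984829850 < 3486784401? YES
  n = 76: C(76, 7) = 2186189400; 2186189400 < 3486784401? YES
  n = 77: C(77, 7) = 2404808340; 2404808340 < 3486784401? YES
  n = 78: C(78, 7) = 2641902120; 2641902120 < 3486784401? YES
  n = 79: C(79, 7) = 2898753715; 2898753715 < 3486784401? YES
  n = 80: C(80, 7) = 3176716400; 3176716400 < 3486784401? YES
  n = 81: C(81, 7) = 3477216600; 3477216600 < 3486784401? YES
  n = 82: C(82, 7) = 3801756816; 3801756816 < 3486784401? NO
The largest n with C(n, 7) < 3486784401 is n = 81 (where E[X] = 42928600/43046721 ≈ 0.997). Hence R_3(7) > 81, i.e. R_3(7) ≥ 82.

Largest n = 81; hence R_3(7) > 81.


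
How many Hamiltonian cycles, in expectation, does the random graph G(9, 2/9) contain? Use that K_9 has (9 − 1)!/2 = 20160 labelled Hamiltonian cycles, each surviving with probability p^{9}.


K_9 has (9 − 1)!/2 = 20160 labelled Hamiltonian cycles.
For each such Hamiltonian cycle H, let X_H = 1 if all 9 edges of H are present in G. Then P[X_H = 1] = p^{9} = (2/9)^{9} = 512/387420489.
By linearity: E[X] = Σ_H E[X_H] = 20160 · p^{9} = 20160 · 512/387420489 = 1146880/43046721.
Numerically: E[X] ≈ 0.026643.

E[X] = 20160 · (2/9)^{9} = 1146880/43046721 ≈ 0.026643.


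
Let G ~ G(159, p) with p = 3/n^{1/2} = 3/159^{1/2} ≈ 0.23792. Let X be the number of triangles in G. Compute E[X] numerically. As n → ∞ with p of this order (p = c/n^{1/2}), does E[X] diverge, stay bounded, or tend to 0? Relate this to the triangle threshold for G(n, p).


Number of potential triangles: C(159, 3) = 657359.
Each occurs with probability p³ ≈ (0.23792)³ ≈ 1.3466914e-02.
By linearity: E[X] = C(159, 3)·p³ ≈ 657359 · 1.3466914e-02 ≈ 8852.59694.
Since α = 1/2 < 1, p = c/n^{1/2} ≫ 1/n is above the triangle threshold p ~ 1/n. Asymptotically E[X] ~ (c³/6)·n^{3(1−α)} = (3³/6)·n^{1.5} → ∞; triangles are abundant w.h.p.

E[X] ≈ 8852.59694; in regime p = Θ(1/n^{1/2}) E[X] diverges (above the triangle threshold p ~ 1/n).


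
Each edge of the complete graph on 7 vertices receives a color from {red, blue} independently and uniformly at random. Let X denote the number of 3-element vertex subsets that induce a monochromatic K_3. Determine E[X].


Let X = Σ_S X_S over the C(7, 3) = 35 subsets S of size 3, where X_S = 1 if the K_3 on S is monochromatic.
For a fixed S, the K_3 on S has C(3, 2) = 3 edges. P[all 3 edges red] = (1/2)^3, and likewise for blue, so P[monochromatic] = 2·(1/2)^3 = 2^{1 − 3} = 1/4.
Summing: E[X] = C(7, 3) · 2^{1 − 3} = 35 · 1/4 = 35/4.
Numerically: E[X] ≈ 8.750000.

E[X] = C(7,3)·2^(1−C(3,2)) = 35/4 ≈ 8.750000.


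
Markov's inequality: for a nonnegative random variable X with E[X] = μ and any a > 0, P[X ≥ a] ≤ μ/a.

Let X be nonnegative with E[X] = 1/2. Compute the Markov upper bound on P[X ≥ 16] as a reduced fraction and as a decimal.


μ = E[X] = 1/2, a = 16.
Markov: P[X ≥ 16] ≤ μ/a = (1/2)/16 = 1/32.
Numerically: ≈ 0.0312.
(Since a = 16 > μ = 0.5000, the bound 1/32 is < 1 and informative.)

P[X ≥ 16] ≤ 1/32 ≈ 0.0312.


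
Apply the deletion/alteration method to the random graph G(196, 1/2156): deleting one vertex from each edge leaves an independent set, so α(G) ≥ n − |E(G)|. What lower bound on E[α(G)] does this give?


E[|E(G)|] = C(196, 2)·p = 19110 · (1/2156) = 195/22.
E[α(G)] ≥ n − E[|E(G)|] = 196 − 195/22 = 4117/22.
Numerically: ≈ 187.13636.
(This is only a lower bound; the true E[α(G)] may be larger.)

E[α(G)] ≥ 4117/22 ≈ 187.13636.


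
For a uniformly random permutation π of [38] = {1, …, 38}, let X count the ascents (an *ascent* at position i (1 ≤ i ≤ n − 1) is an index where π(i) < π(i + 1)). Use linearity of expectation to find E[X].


Write X = Σ X_I over i = 1, …, 37, with X_I the indicator of one ascent.
There are 37 indicators.
For each fixed i, the pair (π(i), π(i+1)) is a uniformly random ordered pair of distinct values from {1, …, 38}; by symmetry P[π(i) < π(i+1)] = 1/2.
By linearity: E[X] = 37 · (1/2) = (38 − 1) · (1/2) = 37/2 ≈ 18.50000.

E[X] = 37/2 = 18.50000.


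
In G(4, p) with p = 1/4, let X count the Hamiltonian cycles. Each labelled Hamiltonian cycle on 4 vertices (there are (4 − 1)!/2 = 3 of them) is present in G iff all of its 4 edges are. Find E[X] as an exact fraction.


K_4 has (4 − 1)!/2 = 3 labelled Hamiltonian cycles.
For each such Hamiltonian cycle H, let X_H = 1 if all 4 edges of H are present in G. Then P[X_H = 1] = p^{4} = (1/4)^{4} = 1/256.
By linearity: E[X] = Σ_H E[X_H] = 3 · p^{4} = 3 · 1/256 = 3/256.
Numerically: E[X] ≈ 0.01172.

E[X] = 3 · (1/4)^{4} = 3/256 ≈ 0.01172.


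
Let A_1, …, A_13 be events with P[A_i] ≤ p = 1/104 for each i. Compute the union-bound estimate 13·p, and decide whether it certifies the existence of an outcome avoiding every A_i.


Union bound: P[∪_{i=1}^{13} A_i] ≤ Σ_i P[A_i] ≤ 13·p = 13·(1/104) = 1/8.
Numerically: 1/8 ≈ 0.12500.
Is 1/8 < 1? YES.
Since P[∪ A_i] ≤ 1/8 < 1, the complement has P[∩ A_i^c] ≥ 1 − 1/8 = 7/8 > 0, so some outcome avoids every A_i.

13·p = 1/8 ≈ 0.12500; existence CERTIFIED by the union bound.


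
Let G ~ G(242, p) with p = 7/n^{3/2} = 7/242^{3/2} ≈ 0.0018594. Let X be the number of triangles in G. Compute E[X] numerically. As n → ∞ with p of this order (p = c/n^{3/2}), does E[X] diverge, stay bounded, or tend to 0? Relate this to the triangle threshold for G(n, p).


Number of potential triangles: C(242, 3) = 2332880.
Each occurs with probability p³ ≈ (0.0018594)³ ≈ 6.4287268e-09.
By linearity: E[X] = C(242, 3)·p³ ≈ 2332880 · 6.4287268e-09 ≈ 0.01500.
Since α = 3/2 > 1, p = c/n^{3/2} = o(1/n) is below the triangle threshold p ~ 1/n. Asymptotically E[X] ~ (c³/6)·n^{3(1−α)} = (7³/6)·n^{-1.5} → 0, so by Markov's inequality G has no triangles w.h.p.

E[X] ≈ 0.01500; in regime p = Θ(1/n^{3/2}) E[X] tends to 0 (below the triangle threshold p ~ 1/n).


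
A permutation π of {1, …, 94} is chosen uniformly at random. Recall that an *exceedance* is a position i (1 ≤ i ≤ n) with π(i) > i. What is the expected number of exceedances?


Write X = Σ_{i=1}^{94} X_i, where X_i = 1_{π(i) > i}.
For each fixed i, π(i) is uniform over {1, …, 94} (marginal of a uniform permutation), so P[π(i) > i] = (n − i)/n. Summing: Σ_{i=1}^{94} (n − i)/n = (0 + 1 + … + 93)/94 = 94(94 − 1)/(2·94) = (94 − 1)/2.
Hence E[X] = Σ_{i=1}^{94} (94 − i)/94 = 93/2 ≈ 46.50000.

E[X] = 93/2 = 46.50000.


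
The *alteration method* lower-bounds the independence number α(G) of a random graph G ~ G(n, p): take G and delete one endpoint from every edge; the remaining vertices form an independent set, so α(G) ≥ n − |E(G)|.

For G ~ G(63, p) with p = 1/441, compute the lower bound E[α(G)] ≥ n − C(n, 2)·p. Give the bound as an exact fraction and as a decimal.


E[|E(G)|] = C(63, 2)·p = 1953 · (1/441) = 31/7.
E[α(G)] ≥ n − E[|E(G)|] = 63 − 31/7 = 410/7.
Numerically: ≈ 58.571429.
(This is only a lower bound; the true E[α(G)] may be larger.)

E[α(G)] ≥ 410/7 ≈ 58.571429.


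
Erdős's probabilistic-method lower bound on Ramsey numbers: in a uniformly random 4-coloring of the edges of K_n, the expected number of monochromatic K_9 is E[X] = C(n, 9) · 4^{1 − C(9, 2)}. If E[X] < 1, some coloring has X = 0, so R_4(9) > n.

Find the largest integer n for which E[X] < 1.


We need C(n, 9) · 4^{1 − 36} < 1, i.e. C(n, 9) < 4^{36 − 1} = 1180591620717411303424.
Check values of n near the boundary:
  n = 912: C(912, 9) = 1156095740032081475120; 1156095740032081475120 < 1180591620717411303424? YES
  n = 913: C(913, 9) = 1167605542753639808390; 1167605542753639808390 < 1180591620717411303424? YES
  n = 914: C(914, 9) = 1179217089587653905932; 1179217089587653905932 < 1180591620717411303424? YES
  n = 915: C(915, 9) = 1190931166636537885130; 1190931166636537885130 < 1180591620717411303424? NO
  n = 916: C(916, 9) = 1202748565202942340440; 1202748565202942340440 < 1180591620717411303424? NO
  n = 917: C(917, 9) = 1214670081818390006810; 1214670081818390006810 < 1180591620717411303424? NO
The largest n with C(n, 9) < 1180591620717411303424 is n = 914 (where E[X] = 294804272396913476483/295147905179352825856 ≈ 0.9988). Hence R_4(9) > 914, i.e. R_4(9) ≥ 915.

Largest n = 914; hence R_4(9) > 914.


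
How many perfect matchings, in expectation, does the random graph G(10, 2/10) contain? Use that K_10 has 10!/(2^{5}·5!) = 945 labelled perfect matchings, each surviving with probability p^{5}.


K_10 has 10!/(2^{5}·5!) = 945 labelled perfect matchings.
For each such perfect matching H, let X_H = 1 if all 5 edges of H are present in G. Then P[X_H = 1] = p^{5} = (1/5)^{5} = 1/3125.
Summing the indicators: E[X] = Σ_H E[X_H] = 945 · p^{5} = 945 · 1/3125 = 189/625.
Numerically: E[X] ≈ 0.3024.

E[X] = 945 · (1/5)^{5} = 189/625 ≈ 0.3024.


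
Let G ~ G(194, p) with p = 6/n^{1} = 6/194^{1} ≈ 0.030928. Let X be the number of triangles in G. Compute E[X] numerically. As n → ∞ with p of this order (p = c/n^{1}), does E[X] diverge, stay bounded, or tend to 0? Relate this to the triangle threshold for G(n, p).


Number of potential triangles: C(194, 3) = 1198144.
Each occurs with probability p³ ≈ (0.030928)³ ≈ 2.9583432e-05.
By linearity: E[X] = C(194, 3)·p³ ≈ 1198144 · 2.9583432e-05 ≈ 35.44521.
Here α = 1, so p = 6/n is exactly at the triangle threshold p ~ 1/n. Asymptotically E[X] → c³/6 = 6³/6 = 36 ≈ 36.00000, a bounded constant. In this regime the triangle count is asymptotically Poisson(c³/6).

E[X] ≈ 35.44521; in regime p = Θ(1/n^{1}) E[X] stays bounded (at the triangle threshold p ~ 1/n).


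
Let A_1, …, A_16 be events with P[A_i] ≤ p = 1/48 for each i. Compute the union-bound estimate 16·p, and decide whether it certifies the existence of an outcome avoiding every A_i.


Union bound: P[∪_{i=1}^{16} A_i] ≤ Σ_i P[A_i] ≤ 16·p = 16·(1/48) = 1/3.
Numerically: 1/3 ≈ 0.3333.
Is 1/3 < 1? YES.
Since P[∪ A_i] ≤ 1/3 < 1, the complement has P[∩ A_i^c] ≥ 1 − 1/3 = 2/3 > 0, so some outcome avoids every A_i.

16·p = 1/3 ≈ 0.3333; existence CERTIFIED by the union bound.


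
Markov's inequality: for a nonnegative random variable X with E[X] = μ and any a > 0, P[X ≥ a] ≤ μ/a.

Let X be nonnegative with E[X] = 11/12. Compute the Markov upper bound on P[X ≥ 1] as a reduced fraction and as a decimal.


μ = E[X] = 11/12, a = 1.
Markov: P[X ≥ 1] ≤ μ/a = (11/12)/1 = 11/12.
Numerically: ≈ 0.917.
(Since a = 1 > μ = 0.917, the bound 11/12 is < 1 and informative.)

P[X ≥ 1] ≤ 11/12 ≈ 0.917.


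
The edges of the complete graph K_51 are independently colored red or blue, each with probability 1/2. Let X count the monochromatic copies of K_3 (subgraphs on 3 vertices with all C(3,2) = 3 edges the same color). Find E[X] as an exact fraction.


Let X = Σ_S X_S over the C(51, 3) = 20825 subsets S of size 3, where X_S = 1 if the K_3 on S is monochromatic.
For a fixed S, the K_3 on S has C(3, 2) = 3 edges. P[all 3 edges red] = (1/2)^3, and likewise for blue, so P[monochromatic] = 2·(1/2)^3 = 2^{1 − 3} = 1/4.
By linearity of expectation: E[X] = C(51, 3) · 2^{1 − 3} = 20825 · 1/4 = 20825/4.
Numerically: E[X] ≈ 5206.2500.

E[X] = C(51,3)·2^(1−C(3,2)) = 20825/4 ≈ 5206.2500.


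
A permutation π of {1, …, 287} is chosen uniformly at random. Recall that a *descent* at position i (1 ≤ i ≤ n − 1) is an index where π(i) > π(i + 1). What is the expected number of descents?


Write X = Σ X_I over i = 1, …, 286, with X_I the indicator of one descent.
There are 286 indicators.
For each fixed i, the pair (π(i), π(i+1)) is a uniformly random ordered pair of distinct values from {1, …, 287}; by symmetry P[π(i) > π(i+1)] = 1/2.
By linearity: E[X] = 286 · (1/2) = (287 − 1) · (1/2) = 143 ≈ 143.00000.

E[X] = 143 = 143.00000.


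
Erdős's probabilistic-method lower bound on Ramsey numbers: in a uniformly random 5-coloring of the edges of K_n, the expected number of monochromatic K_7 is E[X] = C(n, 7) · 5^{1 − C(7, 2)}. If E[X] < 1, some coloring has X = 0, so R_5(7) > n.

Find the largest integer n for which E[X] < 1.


We need C(n, 7) · 5^{1 − 21} < 1, i.e. C(n, 7) < 5^{21 − 1} = 95367431640625.
Check values of n near the boundary:
  n = 336: C(336, 7) = 90079147136880; 90079147136880 < 95367431640625? YES
  n = 337: C(337, 7) = 91989916924632; 91989916924632 < 95367431640625? YES
  n = 338: C(338, 7) = 93935323022736; 93935323022736 < 95367431640625? YES
  n = 339: C(339, 7) = 95915887062372; 95915887062372 < 95367431640625? NO
The largest n with C(n, 7) < 95367431640625 is n = 338 (where E[X] = 93935323022736/95367431640625 ≈ 0.985). Hence R_5(7) > 338, i.e. R_5(7) ≥ 339.

Largest n = 338; hence R_5(7) > 338.


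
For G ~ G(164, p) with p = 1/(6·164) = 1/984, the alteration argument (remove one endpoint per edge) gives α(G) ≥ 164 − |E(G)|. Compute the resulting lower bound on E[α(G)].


E[|E(G)|] = C(164, 2)·p = 13366 · (1/984) = 163/12.
E[α(G)] ≥ n − E[|E(G)|] = 164 − 163/12 = 1805/12.
Numerically: ≈ 150.41667.
(This is only a lower bound; the true E[α(G)] may be larger.)

E[α(G)] ≥ 1805/12 ≈ 150.41667.


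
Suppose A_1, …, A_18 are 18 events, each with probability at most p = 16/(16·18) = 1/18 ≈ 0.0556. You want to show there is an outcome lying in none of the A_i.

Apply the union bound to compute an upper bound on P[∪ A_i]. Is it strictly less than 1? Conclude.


Union bound: P[∪_{i=1}^{18} A_i] ≤ Σ_i P[A_i] ≤ 18·p = 18·(1/18) = 1.
Numerically: 1 ≈ 1.0000.
Is 1 < 1? NO.
Since the bound 1 is ≥ 1, the union bound is uninformative here; it does NOT by itself certify existence.

18·p = 1 ≈ 1.0000; existence NOT certified by the union bound.


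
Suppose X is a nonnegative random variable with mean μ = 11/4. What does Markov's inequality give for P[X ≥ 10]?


μ = E[X] = 11/4, a = 10.
Markov: P[X ≥ 10] ≤ μ/a = (11/4)/10 = 11/40.
Numerically: ≈ 0.275000.
(Since a = 10 > μ = 2.750000, the bound 11/40 is < 1 and informative.)

P[X ≥ 10] ≤ 11/40 ≈ 0.275000.


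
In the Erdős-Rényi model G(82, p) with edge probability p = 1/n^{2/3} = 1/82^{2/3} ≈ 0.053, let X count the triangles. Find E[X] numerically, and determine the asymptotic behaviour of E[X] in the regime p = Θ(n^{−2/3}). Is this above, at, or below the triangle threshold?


Number of potential triangles: C(82, 3) = 88560.
Each occurs with probability p³ ≈ (0.053)³ ≈ 1.48721e-04.
By linearity: E[X] = C(82, 3)·p³ ≈ 88560 · 1.48721e-04 ≈ 13.171.
Since α = 2/3 < 1, p = c/n^{2/3} ≫ 1/n is above the triangle threshold p ~ 1/n. Asymptotically E[X] ~ (c³/6)·n^{3(1−α)} = (1³/6)·n^{1} → ∞; triangles are abundant w.h.p.

E[X] ≈ 13.171; in regime p = Θ(1/n^{2/3}) E[X] diverges (above the triangle threshold p ~ 1/n).


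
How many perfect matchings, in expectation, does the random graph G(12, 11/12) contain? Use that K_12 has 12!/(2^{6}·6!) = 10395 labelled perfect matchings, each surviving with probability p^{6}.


K_12 has 12!/(2^{6}·6!) = 10395 labelled perfect matchings.
For each such perfect matching H, let X_H = 1 if all 6 edges of H are present in G. Then P[X_H = 1] = p^{6} = (11/12)^{6} = 1771561/2985984.
Summing the indicators: E[X] = Σ_H E[X_H] = 10395 · p^{6} = 10395 · 1771561/2985984 = 682050985/110592.
Numerically: E[X] ≈ 6167.27.

E[X] = 10395 · (11/12)^{6} = 682050985/110592 ≈ 6167.27.


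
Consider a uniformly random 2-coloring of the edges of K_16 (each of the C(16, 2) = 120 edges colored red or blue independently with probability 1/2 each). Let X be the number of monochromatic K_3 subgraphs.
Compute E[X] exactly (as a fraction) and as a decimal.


Let X = Σ_S X_S over the C(16, 3) = 560 subsets S of size 3, where X_S = 1 if the K_3 on S is monochromatic.
For a fixed S, the K_3 on S has C(3, 2) = 3 edges. P[all 3 edges red] = (1/2)^3, and likewise for blue, so P[monochromatic] = 2·(1/2)^3 = 2^{1 − 3} = 1/4.
Summing: E[X] = C(16, 3) · 2^{1 − 3} = 560 · 1/4 = 140.
Numerically: E[X] ≈ 140.000000.

E[X] = C(16,3)·2^(1−C(3,2)) = 140 ≈ 140.000000.


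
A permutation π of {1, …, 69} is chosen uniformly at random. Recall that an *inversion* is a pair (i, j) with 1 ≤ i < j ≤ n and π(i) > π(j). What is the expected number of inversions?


Write X = Σ X_I over the C(69, 2) = 2346 pairs i < j, with X_I the indicator of one inversion.
There are 2346 indicators.
For each fixed pair i < j, the values π(i) and π(j) are two distinct elements of {1, …, 69} in uniformly random order; by symmetry P[π(i) > π(j)] = 1/2.
By linearity: E[X] = 2346 · (1/2) = C(69, 2) · (1/2) = 2346/2 = 1173 ≈ 1173.000.

E[X] = 1173 = 1173.000.


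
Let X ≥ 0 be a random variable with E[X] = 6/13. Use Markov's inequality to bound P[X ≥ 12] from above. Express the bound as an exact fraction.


μ = E[X] = 6/13, a = 12.
Markov: P[X ≥ 12] ≤ μ/a = (6/13)/12 = 1/26.
Numerically: ≈ 0.0385.
(Since a = 12 > μ = 0.4615, the bound 1/26 is < 1 and informative.)

P[X ≥ 12] ≤ 1/26 ≈ 0.0385.


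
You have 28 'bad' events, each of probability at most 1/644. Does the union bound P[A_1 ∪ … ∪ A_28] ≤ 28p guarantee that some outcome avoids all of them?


Union bound: P[∪_{i=1}^{28} A_i] ≤ Σ_i P[A_i] ≤ 28·p = 28·(1/644) = 1/23.
Numerically: 1/23 ≈ 0.0434783.
Is 1/23 < 1? YES.
Since P[∪ A_i] ≤ 1/23 < 1, the complement has P[∩ A_i^c] ≥ 1 − 1/23 = 22/23 > 0, so some outcome avoids every A_i.

28·p = 1/23 ≈ 0.0434783; existence CERTIFIED by the union bound.


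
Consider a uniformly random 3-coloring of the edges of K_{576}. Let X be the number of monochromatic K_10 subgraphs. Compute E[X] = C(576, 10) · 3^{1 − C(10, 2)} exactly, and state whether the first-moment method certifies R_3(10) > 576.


E[X] = C(576, 10) · 3^{1 − 45} = 1024104945306307344480 · 3^{−44} = 1024104945306307344480/984770902183611232881.
As a reduced fraction: E[X] = 12643270929707498080/12157665459056928801 ≈ 1.040.
Is E[X] < 1? NO.
Since E[X] ≥ 1, the first-moment bound is inconclusive at n = 576; it does NOT by itself certify R_3(10) > 576.

E[X] = 12643270929707498080/12157665459056928801 ≈ 1.040; E[X] ≥ 1; first-moment method inconclusive here.


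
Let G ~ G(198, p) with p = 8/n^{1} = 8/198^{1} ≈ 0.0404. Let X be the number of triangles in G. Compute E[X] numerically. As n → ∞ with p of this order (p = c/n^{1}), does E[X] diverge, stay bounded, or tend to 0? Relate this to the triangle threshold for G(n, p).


Number of potential triangles: C(198, 3) = 1274196.
Each occurs with probability p³ ≈ (0.0404)³ ≈ 6.59590e-05.
By linearity: E[X] = C(198, 3)·p³ ≈ 1274196 · 6.59590e-05 ≈ 84.045.
Here α = 1, so p = 8/n is exactly at the triangle threshold p ~ 1/n. Asymptotically E[X] → c³/6 = 8³/6 = 256/3 ≈ 85.333, a bounded constant. In this regime the triangle count is asymptotically Poisson(c³/6).

E[X] ≈ 84.045; in regime p = Θ(1/n^{1}) E[X] stays bounded (at the triangle threshold p ~ 1/n).


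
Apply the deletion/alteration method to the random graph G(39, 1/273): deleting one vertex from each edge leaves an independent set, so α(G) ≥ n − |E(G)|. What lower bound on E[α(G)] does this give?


E[|E(G)|] = C(39, 2)·p = 741 · (1/273) = 19/7.
E[α(G)] ≥ n − E[|E(G)|] = 39 − 19/7 = 254/7.
Numerically: ≈ 36.28571.
(This is only a lower bound; the true E[α(G)] may be larger.)

E[α(G)] ≥ 254/7 ≈ 36.28571.


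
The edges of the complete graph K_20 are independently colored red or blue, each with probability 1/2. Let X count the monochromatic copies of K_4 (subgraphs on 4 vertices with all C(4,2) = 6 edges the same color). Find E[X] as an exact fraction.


Let X = Σ_S X_S over the C(20, 4) = 4845 subsets S of size 4, where X_S = 1 if the K_4 on S is monochromatic.
For a fixed S, the K_4 on S has C(4, 2) = 6 edges. P[all 6 edges red] = (1/2)^6, and likewise for blue, so P[monochromatic] = 2·(1/2)^6 = 2^{1 − 6} = 1/32.
By linearity of expectation: E[X] = C(20, 4) · 2^{1 − 6} = 4845 · 1/32 = 4845/32.
Numerically: E[X] ≈ 151.40625.

E[X] = C(20,4)·2^(1−C(4,2)) = 4845/32 ≈ 151.40625.


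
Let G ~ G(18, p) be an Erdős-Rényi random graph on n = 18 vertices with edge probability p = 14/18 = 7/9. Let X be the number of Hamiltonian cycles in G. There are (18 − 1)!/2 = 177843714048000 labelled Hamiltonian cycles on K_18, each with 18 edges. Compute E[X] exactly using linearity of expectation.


K_18 has (18 − 1)!/2 = 177843714048000 labelled Hamiltonian cycles.
For each such Hamiltonian cycle H, let X_H = 1 if all 18 edges of H are present in G. Then P[X_H = 1] = p^{18} = (7/9)^{18} = 1628413597910449/150094635296999121.
Summing the indicators: E[X] = Σ_H E[X_H] = 177843714048000 · p^{18} = 177843714048000 · 1628413597910449/150094635296999121 = 397260798708725298034688000/205891132094649.
Numerically: E[X] ≈ 1.93e+12.

E[X] = 177843714048000 · (7/9)^{18} = 397260798708725298034688000/205891132094649 ≈ 1.93e+12.


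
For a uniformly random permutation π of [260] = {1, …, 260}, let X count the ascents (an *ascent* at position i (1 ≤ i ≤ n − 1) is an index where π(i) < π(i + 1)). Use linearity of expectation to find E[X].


Write X = Σ X_I over i = 1, …, 259, with X_I the indicator of one ascent.
There are 259 indicators.
For each fixed i, the pair (π(i), π(i+1)) is a uniformly random ordered pair of distinct values from {1, …, 260}; by symmetry P[π(i) < π(i+1)] = 1/2.
By linearity: E[X] = 259 · (1/2) = (260 − 1) · (1/2) = 259/2 ≈ 129.5000.

E[X] = 259/2 = 129.5000.


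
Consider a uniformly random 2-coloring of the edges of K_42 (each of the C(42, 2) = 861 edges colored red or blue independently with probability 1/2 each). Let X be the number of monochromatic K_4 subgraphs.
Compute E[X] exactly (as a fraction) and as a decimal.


Let X = Σ_S X_S over the C(42, 4) = 111930 subsets S of size 4, where X_S = 1 if the K_4 on S is monochromatic.
For a fixed S, the K_4 on S has C(4, 2) = 6 edges. P[all 6 edges red] = (1/2)^6, and likewise for blue, so P[monochromatic] = 2·(1/2)^6 = 2^{1 − 6} = 1/32.
By linearity: E[X] = C(42, 4) · 2^{1 − 6} = 111930 · 1/32 = 55965/16.
Numerically: E[X] ≈ 3497.81250.

E[X] = C(42,4)·2^(1−C(4,2)) = 55965/16 ≈ 3497.81250.


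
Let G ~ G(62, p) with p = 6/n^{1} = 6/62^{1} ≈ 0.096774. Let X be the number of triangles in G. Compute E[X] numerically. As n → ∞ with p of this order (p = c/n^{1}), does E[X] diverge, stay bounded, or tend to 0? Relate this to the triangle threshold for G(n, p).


Number of potential triangles: C(62, 3) = 37820.
Each occurs with probability p³ ≈ (0.096774)³ ≈ 9.0631399e-04.
By linearity: E[X] = C(62, 3)·p³ ≈ 37820 · 9.0631399e-04 ≈ 34.27680.
Here α = 1, so p = 6/n is exactly at the triangle threshold p ~ 1/n. Asymptotically E[X] → c³/6 = 6³/6 = 36 ≈ 36.00000, a bounded constant. In this regime the triangle count is asymptotically Poisson(c³/6).

E[X] ≈ 34.27680; in regime p = Θ(1/n^{1}) E[X] stays bounded (at the triangle threshold p ~ 1/n).


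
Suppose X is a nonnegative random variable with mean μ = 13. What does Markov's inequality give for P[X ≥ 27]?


μ = E[X] = 13, a = 27.
Markov: P[X ≥ 27] ≤ μ/a = (13)/27 = 13/27.
Numerically: ≈ 0.48148.
(Since a = 27 > μ = 13.00000, the bound 13/27 is < 1 and informative.)

P[X ≥ 27] ≤ 13/27 ≈ 0.48148.


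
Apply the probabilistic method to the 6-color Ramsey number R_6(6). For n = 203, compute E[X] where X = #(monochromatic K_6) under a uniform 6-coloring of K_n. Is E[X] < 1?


E[X] = C(203, 6) · 6^{1 − 15} = 90210944670 · 6^{−14} = 90210944670/78364164096.
As a reduced fraction: E[X] = 15035157445/13060694016 ≈ 1.151176.
Is E[X] < 1? NO.
Since E[X] ≥ 1, the first-moment bound is inconclusive at n = 203; it does NOT by itself certify R_6(6) > 203.

E[X] = 15035157445/13060694016 ≈ 1.151176; E[X] ≥ 1; first-moment method inconclusive here.


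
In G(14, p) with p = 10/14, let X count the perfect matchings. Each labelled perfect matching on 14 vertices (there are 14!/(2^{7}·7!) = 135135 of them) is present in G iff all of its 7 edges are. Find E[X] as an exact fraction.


K_14 has 14!/(2^{7}·7!) = 135135 labelled perfect matchings.
For each such perfect matching H, let X_H = 1 if all 7 edges of H are present in G. Then P[X_H = 1] = p^{7} = (5/7)^{7} = 78125/823543.
By linearity of expectation: E[X] = Σ_H E[X_H] = 135135 · p^{7} = 135135 · 78125/823543 = 1508203125/117649.
Numerically: E[X] ≈ 1.282e+04.

E[X] = 135135 · (5/7)^{7} = 1508203125/117649 ≈ 1.282e+04.


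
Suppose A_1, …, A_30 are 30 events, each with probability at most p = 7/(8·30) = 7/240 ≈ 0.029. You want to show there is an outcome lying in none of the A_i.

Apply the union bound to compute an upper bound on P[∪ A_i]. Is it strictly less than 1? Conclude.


Union bound: P[∪_{i=1}^{30} A_i] ≤ Σ_i P[A_i] ≤ 30·p = 30·(7/240) = 7/8.
Numerically: 7/8 ≈ 0.875.
Is 7/8 < 1? YES.
Since P[∪ A_i] ≤ 7/8 < 1, the complement has P[∩ A_i^c] ≥ 1 − 7/8 = 1/8 > 0, so some outcome avoids every A_i.

30·p = 7/8 ≈ 0.875; existence CERTIFIED by the union bound.


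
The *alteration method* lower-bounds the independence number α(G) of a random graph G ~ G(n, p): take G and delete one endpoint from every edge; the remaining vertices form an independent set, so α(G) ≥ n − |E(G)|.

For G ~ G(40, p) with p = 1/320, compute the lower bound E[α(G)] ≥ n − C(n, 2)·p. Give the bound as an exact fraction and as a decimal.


E[|E(G)|] = C(40, 2)·p = 780 · (1/320) = 39/16.
E[α(G)] ≥ n − E[|E(G)|] = 40 − 39/16 = 601/16.
Numerically: ≈ 37.56250.
(This is only a lower bound; the true E[α(G)] may be larger.)

E[α(G)] ≥ 601/16 ≈ 37.56250.


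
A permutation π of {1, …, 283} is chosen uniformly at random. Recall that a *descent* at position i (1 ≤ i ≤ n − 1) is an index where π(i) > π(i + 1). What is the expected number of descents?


Write X = Σ X_I over i = 1, …, 282, with X_I the indicator of one descent.
There are 282 indicators.
For each fixed i, the pair (π(i), π(i+1)) is a uniformly random ordered pair of distinct values from {1, …, 283}; by symmetry P[π(i) > π(i+1)] = 1/2.
By linearity: E[X] = 282 · (1/2) = (283 − 1) · (1/2) = 141 ≈ 141.000.

E[X] = 141 = 141.000.


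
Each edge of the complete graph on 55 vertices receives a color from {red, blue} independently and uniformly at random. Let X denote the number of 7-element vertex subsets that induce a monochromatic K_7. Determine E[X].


Let X = Σ_S X_S over the C(55, 7) = 202927725 subsets S of size 7, where X_S = 1 if the K_7 on S is monochromatic.
For a fixed S, the K_7 on S has C(7, 2) = 21 edges. P[all 21 edges red] = (1/2)^21, and likewise for blue, so P[monochromatic] = 2·(1/2)^21 = 2^{1 − 21} = 1/1048576.
By linearity: E[X] = C(55, 7) · 2^{1 − 21} = 202927725 · 1/1048576 = 202927725/1048576.
Numerically: E[X] ≈ 193.526959.

E[X] = C(55,7)·2^(1−C(7,2)) = 202927725/1048576 ≈ 193.526959.


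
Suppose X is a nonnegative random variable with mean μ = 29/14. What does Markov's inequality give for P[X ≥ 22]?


μ = E[X] = 29/14, a = 22.
Markov: P[X ≥ 22] ≤ μ/a = (29/14)/22 = 29/308.
Numerically: ≈ 0.0942.
(Since a = 22 > μ = 2.0714, the bound 29/308 is < 1 and informative.)

P[X ≥ 22] ≤ 29/308 ≈ 0.0942.


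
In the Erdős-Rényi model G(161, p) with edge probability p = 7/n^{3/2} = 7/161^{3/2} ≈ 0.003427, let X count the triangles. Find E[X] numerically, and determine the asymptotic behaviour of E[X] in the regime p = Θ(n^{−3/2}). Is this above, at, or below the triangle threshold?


Number of potential triangles: C(161, 3) = 682640.
Each occurs with probability p³ ≈ (0.003427)³ ≈ 4.023256e-08.
By linearity: E[X] = C(161, 3)·p³ ≈ 682640 · 4.023256e-08 ≈ 0.0275.
Since α = 3/2 > 1, p = c/n^{3/2} = o(1/n) is below the triangle threshold p ~ 1/n. Asymptotically E[X] ~ (c³/6)·n^{3(1−α)} = (7³/6)·n^{-1.5} → 0, so by Markov's inequality G has no triangles w.h.p.

E[X] ≈ 0.0275; in regime p = Θ(1/n^{3/2}) E[X] tends to 0 (below the triangle threshold p ~ 1/n).


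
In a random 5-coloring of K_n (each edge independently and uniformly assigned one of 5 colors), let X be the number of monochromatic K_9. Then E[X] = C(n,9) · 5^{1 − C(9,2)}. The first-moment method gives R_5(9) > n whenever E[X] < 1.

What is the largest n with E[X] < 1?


We need C(n, 9) · 5^{1 − 36} < 1, i.e. C(n, 9) < 5^{36 − 1} = 2910383045673370361328125.
Check values of n near the boundary:
  n = 2166: C(2166, 9) = 2844037944203015677277940; 2844037944203015677277940 < 2910383045673370361328125? YES
  n = 2167: C(2167, 9) = 2855899084841489792706810; 2855899084841489792706810 < 2910383045673370361328125? YES
  n = 2168: C(2168, 9) = 2867804175977929537095120; 2867804175977929537095120 < 2910383045673370361328125? YES
  n = 2169: C(2169, 9) = 2879753360044504243499683; 2879753360044504243499683 < 2910383045673370361328125? YES
  n = 2170: C(2170, 9) = 2891746779868845075610510; 2891746779868845075610510 < 2910383045673370361328125? YES
  n = 2171: C(2171, 9) = 2903784578674959601827205; 2903784578674959601827205 < 2910383045673370361328125? YES
  n = 2172: C(2172, 9) = 2915866900084148060642020; 2915866900084148060642020 < 2910383045673370361328125? NO
The largest n with C(n, 9) < 2910383045673370361328125 is n = 2171 (where E[X] = 580756915734991920365441/582076609134674072265625 ≈ 0.998). Hence R_5(9) > 2171, i.e. R_5(9) ≥ 2172.

Largest n = 2171; hence R_5(9) > 2171.


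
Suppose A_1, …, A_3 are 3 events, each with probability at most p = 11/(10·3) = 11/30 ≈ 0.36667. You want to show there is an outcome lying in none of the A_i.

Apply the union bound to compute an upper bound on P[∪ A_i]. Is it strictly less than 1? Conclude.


Union bound: P[∪_{i=1}^{3} A_i] ≤ Σ_i P[A_i] ≤ 3·p = 3·(11/30) = 11/10.
Numerically: 11/10 ≈ 1.10000.
Is 11/10 < 1? NO.
Since the bound 11/10 is ≥ 1, the union bound is uninformative here; it does NOT by itself certify existence.

3·p = 11/10 ≈ 1.10000; existence NOT certified by the union bound.


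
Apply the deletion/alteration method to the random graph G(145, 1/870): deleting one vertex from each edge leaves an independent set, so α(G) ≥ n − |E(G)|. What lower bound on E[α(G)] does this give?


E[|E(G)|] = C(145, 2)·p = 10440 · (1/870) = 12.
E[α(G)] ≥ n − E[|E(G)|] = 145 − 12 = 133.
Numerically: ≈ 133.000.
(This is only a lower bound; the true E[α(G)] may be larger.)

E[α(G)] ≥ 133 ≈ 133.000.


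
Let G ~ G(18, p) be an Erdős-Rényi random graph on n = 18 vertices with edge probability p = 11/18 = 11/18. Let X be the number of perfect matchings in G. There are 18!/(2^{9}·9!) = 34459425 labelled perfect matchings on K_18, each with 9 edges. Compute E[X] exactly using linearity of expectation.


K_18 has 18!/(2^{9}·9!) = 34459425 labelled perfect matchings.
For each such perfect matching H, let X_H = 1 if all 9 edges of H are present in G. Then P[X_H = 1] = p^{9} = (11/18)^{9} = 2357947691/198359290368.
By linearity: E[X] = Σ_H E[X_H] = 34459425 · p^{9} = 34459425 · 2357947691/198359290368 = 1003129896443675/2448880128.
Numerically: E[X] ≈ 4.096e+05.

E[X] = 34459425 · (11/18)^{9} = 1003129896443675/2448880128 ≈ 4.096e+05.


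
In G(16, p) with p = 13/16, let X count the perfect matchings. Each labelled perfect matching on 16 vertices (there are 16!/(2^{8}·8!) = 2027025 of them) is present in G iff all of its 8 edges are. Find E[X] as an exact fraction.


K_16 has 16!/(2^{8}·8!) = 2027025 labelled perfect matchings.
For each such perfect matching H, let X_H = 1 if all 8 edges of H are present in G. Then P[X_H = 1] = p^{8} = (13/16)^{8} = 815730721/4294967296.
Summing the indicators: E[X] = Σ_H E[X_H] = 2027025 · p^{8} = 2027025 · 815730721/4294967296 = 1653506564735025/4294967296.
Numerically: E[X] ≈ 3.8499e+05.

E[X] = 2027025 · (13/16)^{8} = 1653506564735025/4294967296 ≈ 3.8499e+05.


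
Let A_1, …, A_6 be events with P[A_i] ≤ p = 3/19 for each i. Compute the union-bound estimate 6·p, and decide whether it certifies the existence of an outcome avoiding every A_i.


Union bound: P[∪_{i=1}^{6} A_i] ≤ Σ_i P[A_i] ≤ 6·p = 6·(3/19) = 18/19.
Numerically: 18/19 ≈ 0.947368.
Is 18/19 < 1? YES.
Since P[∪ A_i] ≤ 18/19 < 1, the complement has P[∩ A_i^c] ≥ 1 − 18/19 = 1/19 > 0, so some outcome avoids every A_i.

6·p = 18/19 ≈ 0.947368; existence CERTIFIED by the union bound.


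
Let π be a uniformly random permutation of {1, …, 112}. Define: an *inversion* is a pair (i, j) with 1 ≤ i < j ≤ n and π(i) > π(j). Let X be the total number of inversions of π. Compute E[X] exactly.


Write X = Σ X_I over the C(112, 2) = 6216 pairs i < j, with X_I the indicator of one inversion.
There are 6216 indicators.
For each fixed pair i < j, the values π(i) and π(j) are two distinct elements of {1, …, 112} in uniformly random order; by symmetry P[π(i) > π(j)] = 1/2.
By linearity: E[X] = 6216 · (1/2) = C(112, 2) · (1/2) = 6216/2 = 3108 ≈ 3108.000000.

E[X] = 3108 = 3108.000000.


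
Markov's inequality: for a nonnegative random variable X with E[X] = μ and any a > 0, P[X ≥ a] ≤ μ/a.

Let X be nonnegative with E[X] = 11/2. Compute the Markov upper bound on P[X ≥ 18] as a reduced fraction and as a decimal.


μ = E[X] = 11/2, a = 18.
Markov: P[X ≥ 18] ≤ μ/a = (11/2)/18 = 11/36.
Numerically: ≈ 0.30556.
(Since a = 18 > μ = 5.50000, the bound 11/36 is < 1 and informative.)

P[X ≥ 18] ≤ 11/36 ≈ 0.30556.


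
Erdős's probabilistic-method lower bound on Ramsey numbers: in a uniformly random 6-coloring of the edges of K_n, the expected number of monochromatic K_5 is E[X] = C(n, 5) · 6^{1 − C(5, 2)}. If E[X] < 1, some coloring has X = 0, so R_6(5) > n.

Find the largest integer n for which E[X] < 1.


We need C(n, 5) · 6^{1 − 10} < 1, i.e. C(n, 5) < 6^{10 − 1} = 10077696.
Check values of n near the boundary:
  n = 65: C(65, 5) = 8259888; 8259888 < 10077696? YES
  n = 66: C(66, 5) = 8936928; 8936928 < 10077696? YES
  n = 67: C(67, 5) = 9657648; 9657648 < 10077696? YES
  n = 68: C(68, 5) = 10424128; 10424128 < 10077696? NO
  n = 69: C(69, 5) = 11238513; 11238513 < 10077696? NO
The largest n with C(n, 5) < 10077696 is n = 67 (where E[X] = 67067/69984 ≈ 0.9583190). Hence R_6(5) > 67, i.e. R_6(5) ≥ 68.

Largest n = 67; hence R_6(5) > 67.


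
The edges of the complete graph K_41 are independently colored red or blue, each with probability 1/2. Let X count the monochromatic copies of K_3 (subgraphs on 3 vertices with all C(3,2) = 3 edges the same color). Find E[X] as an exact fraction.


Let X = Σ_S X_S over the C(41, 3) = 10660 subsets S of size 3, where X_S = 1 if the K_3 on S is monochromatic.
For a fixed S, the K_3 on S has C(3, 2) = 3 edges. P[all 3 edges red] = (1/2)^3, and likewise for blue, so P[monochromatic] = 2·(1/2)^3 = 2^{1 − 3} = 1/4.
By linearity of expectation: E[X] = C(41, 3) · 2^{1 − 3} = 10660 · 1/4 = 2665.
Numerically: E[X] ≈ 2665.000.

E[X] = C(41,3)·2^(1−C(3,2)) = 2665 ≈ 2665.000.


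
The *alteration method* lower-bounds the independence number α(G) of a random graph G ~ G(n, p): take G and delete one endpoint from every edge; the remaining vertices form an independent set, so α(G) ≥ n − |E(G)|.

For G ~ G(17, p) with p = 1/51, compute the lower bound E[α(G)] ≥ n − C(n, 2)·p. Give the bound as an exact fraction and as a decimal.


E[|E(G)|] = C(17, 2)·p = 136 · (1/51) = 8/3.
E[α(G)] ≥ n − E[|E(G)|] = 17 − 8/3 = 43/3.
Numerically: ≈ 14.33333.
(This is only a lower bound; the true E[α(G)] may be larger.)

E[α(G)] ≥ 43/3 ≈ 14.33333.
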